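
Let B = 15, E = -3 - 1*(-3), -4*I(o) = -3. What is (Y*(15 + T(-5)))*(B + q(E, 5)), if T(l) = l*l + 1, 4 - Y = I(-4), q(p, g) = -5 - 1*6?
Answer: 533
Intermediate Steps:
I(o) = ¾ (I(o) = -¼*(-3) = ¾)
E = 0 (E = -3 + 3 = 0)
q(p, g) = -11 (q(p, g) = -5 - 6 = -11)
Y = 13/4 (Y = 4 - 1*¾ = 4 - ¾ = 13/4 ≈ 3.2500)
T(l) = 1 + l² (T(l) = l² + 1 = 1 + l²)
(Y*(15 + T(-5)))*(B + q(E, 5)) = (13*(15 + (1 + (-5)²))/4)*(15 - 11) = (13*(15 + (1 + 25))/4)*4 = (13*(15 + 26)/4)*4 = ((13/4)*41)*4 = (533/4)*4 = 533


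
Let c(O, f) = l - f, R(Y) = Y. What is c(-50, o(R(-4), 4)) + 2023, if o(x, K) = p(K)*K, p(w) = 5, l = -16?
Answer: 1987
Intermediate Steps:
o(x, K) = 5*K
c(O, f) = -16 - f
c(-50, o(R(-4), 4)) + 2023 = (-16 - 5*4) + 2023 = (-16 - 1*20) + 2023 = (-16 - 20) + 2023 = -36 + 2023 = 1987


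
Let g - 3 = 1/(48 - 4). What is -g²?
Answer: -17689/1936 ≈ -9.1369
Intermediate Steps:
g = 133/44 (g = 3 + 1/(48 - 4) = 3 + 1/44 = 133/44 ≈ 3.0227)
-g² = -(133/44)² = -1*17689/1936 = -17689/1936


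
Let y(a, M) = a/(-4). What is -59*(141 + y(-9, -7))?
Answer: -33807/4 ≈ -8451.8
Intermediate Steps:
y(a, M) = -a/4 (y(a, M) = a*(-¼) = -a/4)
-59*(141 + y(-9, -7)) = -59*(141 - ¼*(-9)) = -59*(141 + 9/4) = -59*573/4 = -33807/4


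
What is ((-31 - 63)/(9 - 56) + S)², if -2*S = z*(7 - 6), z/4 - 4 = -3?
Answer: 0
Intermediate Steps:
z = 4 (z = 16 + 4*(-3) = 16 - 12 = 4)
S = -2 (S = -2*(7 - 6) = -2 ≈ -2.0000)
((-31 - 63)/(9 - 56) + S)² = ((-31 - 63)/(9 - 56) - 2)² = (-94/(-47) - 2)² = (-94*(-1/47) - 2)² = (2 - 2)² = 0² = 0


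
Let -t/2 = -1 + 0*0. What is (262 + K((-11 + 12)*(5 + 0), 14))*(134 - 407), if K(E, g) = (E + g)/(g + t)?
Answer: -1149603/16 ≈ -71850.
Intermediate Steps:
t = 2 (t = -2*(-1 + 0*0) = -2*(-1 + 0) = -2*(-1) = 2)
K(E, g) = (E + g)/(2 + g) (K(E, g) = (E + g)/(g + 2) = (E + g)/(2 + g))
(262 + K((-11 + 12)*(5 + 0), 14))*(134 - 407) = (262 + ((-11 + 12)*(5 + 0) + 14)/(2 + 14))*(134 - 407) = (262 + (1*5 + 14)/16)*(-273) = (262 + (5 + 14)/16)*(-273) = (262 + (1/16)*19)*(-273) = (262 + 19/16)*(-273) = (4211/16)*(-273) = -1149603/16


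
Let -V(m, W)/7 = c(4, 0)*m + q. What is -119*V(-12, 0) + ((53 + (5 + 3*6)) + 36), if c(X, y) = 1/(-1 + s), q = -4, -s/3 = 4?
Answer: -31864/13 ≈ -2451.1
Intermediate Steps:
s = -12 (s = -3*4 = -12)
c(X, y) = -1/13 (c(X, y) = 1/(-1 - 12) = 1/(-13) = -1/13)
V(m, W) = 28 + 7*m/13 (V(m, W) = -7*(-m/13 - 4) = -7*(-4 - m/13) = 28 + 7*m/13)
-119*V(-12, 0) + ((53 + (5 + 3*6)) + 36) = -119*(28 + (7/13)*(-12)) + ((53 + (5 + 3*6)) + 36) = -119*(28 - 84/13) + ((53 + (5 + 18)) + 36) = -119*280/13 + ((53 + 23) + 36) = -33320/13 + (76 + 36) = -33320/13 + 112 = -31864/13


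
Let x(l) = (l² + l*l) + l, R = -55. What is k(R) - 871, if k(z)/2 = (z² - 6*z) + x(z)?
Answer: 17829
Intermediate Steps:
x(l) = l + 2*l² (x(l) = (l² + l²) + l = 2*l² + l = l + 2*l²)
k(z) = -12*z + 2*z² + 2*z*(1 + 2*z) (k(z) = 2*((z² - 6*z) + z*(1 + 2*z)) = 2*(z² - 6*z + z*(1 + 2*z)) = -12*z + 2*z² + 2*z*(1 + 2*z))
k(R) - 871 = 2*(-55)*(-5 + 3*(-55)) - 871 = 2*(-55)*(-5 - 165) - 871 = 2*(-55)*(-170) - 871 = 18700 - 871 = 17829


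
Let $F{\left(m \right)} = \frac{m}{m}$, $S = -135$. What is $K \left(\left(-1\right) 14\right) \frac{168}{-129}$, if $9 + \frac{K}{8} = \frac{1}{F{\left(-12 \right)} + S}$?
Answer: $- \frac{3785152}{2881} \approx -1313.8$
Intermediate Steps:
$F{\left(m \right)} = 1$
$K = - \frac{4828}{67}$ ($K = -72 + \frac{8}{1 - 135} = -72 + \frac{8}{-134} = -72 + 8 \left(- \frac{1}{134}\right) = -72 - \frac{4}{67} = - \frac{4828}{67} \approx -72.06$)
$K \left(\left(-1\right) 14\right) \frac{168}{-129} = - \frac{4828 \left(\left(-1\right) 14\right)}{67} \frac{168}{-129} = \left(- \frac{4828}{67}\right) \left(-14\right) 168 \left(- \frac{1}{129}\right) = \frac{67592}{67} \left(- \frac{56}{43}\right) = - \frac{3785152}{2881}$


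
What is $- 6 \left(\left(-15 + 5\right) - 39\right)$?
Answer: $294$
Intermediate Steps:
$- 6 \left(\left(-15 + 5\right) - 39\right) = - 6 \left(-10 - 39\right) = \left(-6\right) \left(-49\right) = 294$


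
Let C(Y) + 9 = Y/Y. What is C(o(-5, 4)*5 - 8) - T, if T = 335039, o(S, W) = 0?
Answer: -335047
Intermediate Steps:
C(Y) = -8 (C(Y) = -9 + Y/Y = -9 + 1 = -8)
C(o(-5, 4)*5 - 8) - T = -8 - 1*335039 = -8 - 335039 = -335047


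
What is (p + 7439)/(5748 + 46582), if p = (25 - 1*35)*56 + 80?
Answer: 6959/52330 ≈ 0.13298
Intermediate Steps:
p = -480 (p = (25 - 35)*56 + 80 = -10*56 + 80 = -560 + 80 = -480)
(p + 7439)/(5748 + 46582) = (-480 + 7439)/(5748 + 46582) = 6959/52330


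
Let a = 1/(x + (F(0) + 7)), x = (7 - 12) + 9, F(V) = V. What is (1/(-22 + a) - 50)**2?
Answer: 145467721/58081 ≈ 2504.6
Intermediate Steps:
x = 4 (x = -5 + 9 = 4)
a = 1/11 (a = 1/(4 + (0 + 7)) = 1/(4 + 7) = 1/11 ≈ 0.090909)
(1/(-22 + a) - 50)**2 = (1/(-22 + 1/11) - 50)**2 = (1/(-241/11) - 50)**2 = (-11/241 - 50)**2 = (-12061/241)**2 = 145467721/58081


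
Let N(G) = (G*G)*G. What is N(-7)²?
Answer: 117649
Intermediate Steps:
N(G) = G³ (N(G) = G²*G = G³)
N(-7)² = ((-7)³)² = (-343)² = 117649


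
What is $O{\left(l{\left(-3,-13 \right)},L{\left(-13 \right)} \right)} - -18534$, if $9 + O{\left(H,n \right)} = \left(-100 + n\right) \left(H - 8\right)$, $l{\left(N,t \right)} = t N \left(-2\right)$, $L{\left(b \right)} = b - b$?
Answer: $27125$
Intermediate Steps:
$L{\left(b \right)} = 0$
$l{\left(N,t \right)} = - 2 N t$ ($l{\left(N,t \right)} = N t \left(-2\right) = - 2 N t$)
$O{\left(H,n \right)} = -9 + \left(-100 + n\right) \left(-8 + H\right)$ ($O{\left(H,n \right)} = -9 + \left(-100 + n\right) \left(H - 8\right) = -9 + \left(-100 + n\right) \left(-8 + H\right)$)
$O{\left(l{\left(-3,-13 \right)},L{\left(-13 \right)} \right)} - -18534 = \left(791 - 100 \left(\left(-2\right) \left(-3\right) \left(-13\right)\right) - 0 + \left(-2\right) \left(-3\right) \left(-13\right) 0\right) - -18534 = \left(791 - -7800 + 0 - 0\right) + 18534 = \left(791 + 7800 + 0 + 0\right) + 18534 = 8591 + 18534 = 27125$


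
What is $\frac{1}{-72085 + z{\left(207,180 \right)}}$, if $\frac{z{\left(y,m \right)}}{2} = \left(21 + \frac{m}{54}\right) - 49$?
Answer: $- \frac{3}{216403} \approx -1.3863 \cdot 10^{-5}$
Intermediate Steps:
$z{\left(y,m \right)} = -56 + \frac{m}{27}$ ($z{\left(y,m \right)} = 2 \left(\left(21 + \frac{m}{54}\right) - 49\right) = 2 \left(-28 + \frac{m}{54}\right) = -56 + \frac{m}{27}$)
$\frac{1}{-72085 + z{\left(207,180 \right)}} = \frac{1}{-72085 + \left(-56 + \frac{1}{27} \cdot 180\right)} = \frac{1}{-72085 + \left(-56 + \frac{20}{3}\right)} = \frac{1}{-72085 - \frac{148}{3}} = \frac{1}{- \frac{216403}{3}} = - \frac{3}{216403}$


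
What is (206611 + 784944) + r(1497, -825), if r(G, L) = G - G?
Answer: 991555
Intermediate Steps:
r(G, L) = 0
(206611 + 784944) + r(1497, -825) = (206611 + 784944) + 0 = 991555 + 0 = 991555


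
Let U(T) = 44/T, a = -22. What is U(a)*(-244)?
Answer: 488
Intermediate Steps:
U(a)*(-244) = (44/(-22))*(-244) = (44*(-1/22))*(-244) = -2*(-244) = 488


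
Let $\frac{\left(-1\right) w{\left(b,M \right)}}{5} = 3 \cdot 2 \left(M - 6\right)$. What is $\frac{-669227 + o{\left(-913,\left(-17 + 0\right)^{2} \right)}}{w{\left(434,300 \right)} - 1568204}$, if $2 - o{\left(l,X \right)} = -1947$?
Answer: $\frac{333639}{788512} \approx 0.42312$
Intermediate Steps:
$o{\left(l,X \right)} = 1949$ ($o{\left(l,X \right)} = 2 - -1947 = 2 + 1947 = 1949$)
$w{\left(b,M \right)} = 180 - 30 M$ ($w{\left(b,M \right)} = - 5 \cdot 3 \cdot 2 \left(M - 6\right) = - 5 \cdot 6 \left(-6 + M\right) = - 5 \left(-36 + 6 M\right) = 180 - 30 M$)
$\frac{-669227 + o{\left(-913,\left(-17 + 0\right)^{2} \right)}}{w{\left(434,300 \right)} - 1568204} = \frac{-669227 + 1949}{\left(180 - 9000\right) - 1568204} = - \frac{667278}{\left(180 - 9000\right) - 1568204} = - \frac{667278}{-8820 - 1568204} = - \frac{667278}{-1577024} = \left(-667278\right) \left(- \frac{1}{1577024}\right) = \frac{333639}{788512}$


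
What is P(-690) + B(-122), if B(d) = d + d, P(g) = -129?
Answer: -373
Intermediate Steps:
B(d) = 2*d
P(-690) + B(-122) = -129 + 2*(-122) = -129 - 244 = -373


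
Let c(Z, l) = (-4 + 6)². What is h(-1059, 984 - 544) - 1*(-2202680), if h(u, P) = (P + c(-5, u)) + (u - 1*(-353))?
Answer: 2202418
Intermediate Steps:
c(Z, l) = 4 (c(Z, l) = 2² = 4)
h(u, P) = 357 + P + u (h(u, P) = (P + 4) + (u - 1*(-353)) = (4 + P) + (u + 353) = (4 + P) + (353 + u) = 357 + P + u)
h(-1059, 984 - 544) - 1*(-2202680) = (357 + (984 - 544) - 1059) - 1*(-2202680) = (357 + 440 - 1059) + 2202680 = -262 + 2202680 = 2202418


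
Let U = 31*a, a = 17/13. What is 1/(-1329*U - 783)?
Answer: -13/710562 ≈ -1.8295e-5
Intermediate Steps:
a = 17/13 (a = 17*(1/13) = 17/13 ≈ 1.3077)
U = 527/13 (U = 31*(17/13) = 527/13 ≈ 40.538)
1/(-1329*U - 783) = 1/(-1329*527/13 - 783) = 1/(-700383/13 - 783) = 1/(-710562/13) = -13/710562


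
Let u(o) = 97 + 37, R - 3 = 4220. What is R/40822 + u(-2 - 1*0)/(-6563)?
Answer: 22245401/267914786 ≈ 0.083032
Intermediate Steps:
R = 4223 (R = 3 + 4220 = 4223)
u(o) = 134
R/40822 + u(-2 - 1*0)/(-6563) = 4223/40822 + 134/(-6563) = 4223*(1/40822) + 134*(-1/6563) = 4223/40822 - 134/6563 = 22245401/267914786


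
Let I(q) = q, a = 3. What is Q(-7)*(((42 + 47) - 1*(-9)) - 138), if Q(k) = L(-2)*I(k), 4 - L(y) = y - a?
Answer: 2520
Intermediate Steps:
L(y) = 7 - y (L(y) = 4 - (y - 1*3) = 4 - (y - 3) = 4 - (-3 + y) = 4 + (3 - y) = 7 - y)
Q(k) = 9*k (Q(k) = (7 - 1*(-2))*k = (7 + 2)*k = 9*k)
Q(-7)*(((42 + 47) - 1*(-9)) - 138) = (9*(-7))*(((42 + 47) - 1*(-9)) - 138) = -63*((89 + 9) - 138) = -63*(98 - 138) = -63*(-40) = 2520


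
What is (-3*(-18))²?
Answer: 2916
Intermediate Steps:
(-3*(-18))² = 54² = 2916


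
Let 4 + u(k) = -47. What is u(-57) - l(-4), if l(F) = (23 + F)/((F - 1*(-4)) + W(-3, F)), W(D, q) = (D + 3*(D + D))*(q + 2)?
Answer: -2161/42 ≈ -51.452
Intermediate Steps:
u(k) = -51 (u(k) = -4 - 47 = -51)
W(D, q) = 7*D*(2 + q) (W(D, q) = (D + 3*(2*D))*(2 + q) = (D + 6*D)*(2 + q) = (7*D)*(2 + q) = 7*D*(2 + q))
l(F) = (23 + F)/(-38 - 20*F) (l(F) = (23 + F)/((F - 1*(-4)) + 7*(-3)*(2 + F)) = (23 + F)/((F + 4) + (-42 - 21*F)) = (23 + F)/((4 + F) + (-42 - 21*F)) = (23 + F)/(-38 - 20*F))
u(-57) - l(-4) = -51 - (23 - 4)/(2*(-19 - 10*(-4))) = -51 - 19/(2*(-19 + 40)) = -51 - 19/(2*21) = -51 - 1*19/42 = -51 - 19/42 = -2161/42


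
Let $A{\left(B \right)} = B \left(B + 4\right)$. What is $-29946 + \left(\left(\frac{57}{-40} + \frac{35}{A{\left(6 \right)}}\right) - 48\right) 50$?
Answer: $- \frac{388657}{12} \approx -32388.0$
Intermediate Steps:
$A{\left(B \right)} = B \left(4 + B\right)$
$-29946 + \left(\left(\frac{57}{-40} + \frac{35}{A{\left(6 \right)}}\right) - 48\right) 50 = -29946 + \left(\left(\frac{57}{-40} + \frac{35}{6 \left(4 + 6\right)}\right) - 48\right) 50 = -29946 + \left(\left(57 \left(- \frac{1}{40}\right) + \frac{35}{6 \cdot 10}\right) - 48\right) 50 = -29946 + \left(\left(- \frac{57}{40} + \frac{35}{60}\right) - 48\right) 50 = -29946 + \left(\left(- \frac{57}{40} + 35 \cdot \frac{1}{60}\right) - 48\right) 50 = -29946 + \left(\left(- \frac{57}{40} + \frac{7}{12}\right) - 48\right) 50 = -29946 + \left(- \frac{101}{120} - 48\right) 50 = -29946 - \frac{29305}{12} = - \frac{388657}{12}$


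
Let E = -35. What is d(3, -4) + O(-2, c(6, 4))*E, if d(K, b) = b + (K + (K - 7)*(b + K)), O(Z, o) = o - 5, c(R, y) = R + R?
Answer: -242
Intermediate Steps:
c(R, y) = 2*R
O(Z, o) = -5 + o
d(K, b) = K + b + (-7 + K)*(K + b) (d(K, b) = b + (K + (-7 + K)*(K + b)) = K + b + (-7 + K)*(K + b))
d(3, -4) + O(-2, c(6, 4))*E = (3**2 - 6*3 - 6*(-4) + 3*(-4)) + (-5 + 2*6)*(-35) = (9 - 18 + 24 - 12) + (-5 + 12)*(-35) = 3 + 7*(-35) = 3 - 245 = -242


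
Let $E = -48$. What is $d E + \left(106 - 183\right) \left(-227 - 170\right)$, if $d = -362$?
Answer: $47945$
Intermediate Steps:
$d E + \left(106 - 183\right) \left(-227 - 170\right) = \left(-362\right) \left(-48\right) + \left(106 - 183\right) \left(-227 - 170\right) = 17376 - -30569 = 17376 + 30569 = 47945$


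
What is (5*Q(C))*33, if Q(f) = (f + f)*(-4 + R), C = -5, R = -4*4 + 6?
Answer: 23100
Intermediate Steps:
R = -10 (R = -16 + 6 = -10)
Q(f) = -28*f (Q(f) = (f + f)*(-4 - 10) = (2*f)*(-14) = -28*f)
(5*Q(C))*33 = (5*(-28*(-5)))*33 = (5*140)*33 = 700*33 = 23100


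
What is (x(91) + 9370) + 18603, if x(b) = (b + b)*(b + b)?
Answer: 61097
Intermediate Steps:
x(b) = 4*b² (x(b) = (2*b)*(2*b) = 4*b²)
(x(91) + 9370) + 18603 = (4*91² + 9370) + 18603 = (4*8281 + 9370) + 18603 = (33124 + 9370) + 18603 = 42494 + 18603 = 61097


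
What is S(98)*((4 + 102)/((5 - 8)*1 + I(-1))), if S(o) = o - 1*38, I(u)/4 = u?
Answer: -6360/7 ≈ -908.57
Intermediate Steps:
I(u) = 4*u
S(o) = -38 + o (S(o) = o - 38 = -38 + o)
S(98)*((4 + 102)/((5 - 8)*1 + I(-1))) = (-38 + 98)*((4 + 102)/((5 - 8)*1 + 4*(-1))) = 60*(106/(-3*1 - 4)) = 60*(106/(-3 - 4)) = 60*(106/(-7)) = 60*(106*(-1/7)) = 60*(-106/7) = -6360/7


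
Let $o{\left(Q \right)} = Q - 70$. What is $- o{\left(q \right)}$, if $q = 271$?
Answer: $-201$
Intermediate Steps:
$o{\left(Q \right)} = -70 + Q$ ($o{\left(Q \right)} = Q - 70 = -70 + Q$)
$- o{\left(q \right)} = - (-70 + 271) = \left(-1\right) 201 = -201$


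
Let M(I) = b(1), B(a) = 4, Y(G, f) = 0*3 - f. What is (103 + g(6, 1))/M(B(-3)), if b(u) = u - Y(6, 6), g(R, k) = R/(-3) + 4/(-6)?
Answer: 43/3 ≈ 14.333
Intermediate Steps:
Y(G, f) = -f (Y(G, f) = 0 - f = -f)
g(R, k) = -2/3 - R/3 (g(R, k) = R*(-1/3) + 4*(-1/6) = -R/3 - 2/3 = -2/3 - R/3)
b(u) = 6 + u (b(u) = u - (-1)*6 = u - 1*(-6) = u + 6 = 6 + u)
M(I) = 7 (M(I) = 6 + 1 = 7)
(103 + g(6, 1))/M(B(-3)) = (103 + (-2/3 - 1/3*6))/7 = (103 + (-2/3 - 2))*(1/7) = (103 - 8/3)*(1/7) = (301/3)*(1/7) = 43/3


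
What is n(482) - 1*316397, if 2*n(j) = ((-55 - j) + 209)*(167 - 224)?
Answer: -307049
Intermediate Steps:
n(j) = -4389 + 57*j/2 (n(j) = (((-55 - j) + 209)*(167 - 224))/2 = ((154 - j)*(-57))/2 = (-8778 + 57*j)/2 = -4389 + 57*j/2)
n(482) - 1*316397 = (-4389 + (57/2)*482) - 1*316397 = (-4389 + 13737) - 316397 = 9348 - 316397 = -307049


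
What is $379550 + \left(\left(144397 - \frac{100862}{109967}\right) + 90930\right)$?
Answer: $\frac{67616078197}{109967} \approx 6.1488 \cdot 10^{5}$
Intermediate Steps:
$379550 + \left(\left(144397 - \frac{100862}{109967}\right) + 90930\right) = 379550 + \left(\frac{15878804037}{109967} + 90930\right) = 379550 + \frac{25878103347}{109967} = \frac{67616078197}{109967}$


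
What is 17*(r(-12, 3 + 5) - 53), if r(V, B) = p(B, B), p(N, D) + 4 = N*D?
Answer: 119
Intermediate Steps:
p(N, D) = -4 + D*N (p(N, D) = -4 + N*D = -4 + D*N)
r(V, B) = -4 + B**2 (r(V, B) = -4 + B*B = -4 + B**2)
17*(r(-12, 3 + 5) - 53) = 17*((-4 + (3 + 5)**2) - 53) = 17*((-4 + 8**2) - 53) = 17*((-4 + 64) - 53) = 17*(60 - 53) = 17*7 = 119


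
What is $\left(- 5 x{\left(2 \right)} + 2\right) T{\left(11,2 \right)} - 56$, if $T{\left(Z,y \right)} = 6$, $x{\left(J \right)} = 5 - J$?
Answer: $-134$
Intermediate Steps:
$\left(- 5 x{\left(2 \right)} + 2\right) T{\left(11,2 \right)} - 56 = \left(- 5 \left(5 - 2\right) + 2\right) 6 - 56 = \left(\left(-5\right) 3 + 2\right) 6 - 56 = \left(-15 + 2\right) 6 - 56 = \left(-13\right) 6 - 56 = -78 - 56 = -134$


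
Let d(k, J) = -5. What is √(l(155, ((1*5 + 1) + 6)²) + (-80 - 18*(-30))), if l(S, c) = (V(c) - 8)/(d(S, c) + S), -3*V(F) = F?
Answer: 2*√25854/15 ≈ 21.439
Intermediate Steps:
V(F) = -F/3
l(S, c) = (-8 - c/3)/(-5 + S) (l(S, c) = (-c/3 - 8)/(-5 + S) = (-8 - c/3)/(-5 + S))
√(l(155, ((1*5 + 1) + 6)²) + (-80 - 18*(-30))) = √((-24 - ((1*5 + 1) + 6)²)/(3*(-5 + 155)) + (-80 - 18*(-30))) = √((⅓)*(-24 - ((5 + 1) + 6)²)/150 + (-80 + 540)) = √((⅓)*(1/150)*(-24 - (6 + 6)²) + 460) = √((⅓)*(1/150)*(-24 - 1*12²) + 460) = √((⅓)*(1/150)*(-24 - 1*144) + 460) = √((⅓)*(1/150)*(-24 - 144) + 460) = √((⅓)*(1/150)*(-168) + 460) = √(-28/75 + 460) = √(34472/75) = 2*√25854/15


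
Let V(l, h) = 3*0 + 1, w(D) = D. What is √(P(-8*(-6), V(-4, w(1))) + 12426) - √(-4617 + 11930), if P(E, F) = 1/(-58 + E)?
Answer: -√7313 + √1242590/10 ≈ 25.955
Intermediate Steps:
V(l, h) = 1 (V(l, h) = 0 + 1 = 1)
√(P(-8*(-6), V(-4, w(1))) + 12426) - √(-4617 + 11930) = √(1/(-58 - 8*(-6)) + 12426) - √(-4617 + 11930) = √(1/(-58 + 48) + 12426) - √7313 = √(1/(-10) + 12426) - √7313 = √(-⅒ + 12426) - √7313 = √(124259/10) - √7313 = √1242590/10 - √7313 = -√7313 + √1242590/10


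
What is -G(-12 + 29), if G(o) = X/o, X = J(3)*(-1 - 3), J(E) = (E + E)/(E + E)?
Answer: 4/17 ≈ 0.23529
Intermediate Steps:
J(E) = 1 (J(E) = (2*E)/((2*E)) = (2*E)*(1/(2*E)) = 1)
X = -4 (X = 1*(-1 - 3) = 1*(-4) = -4)
G(o) = -4/o
-G(-12 + 29) = -(-4)/(-12 + 29) = -(-4)/17 = -1*(-4/17) = 4/17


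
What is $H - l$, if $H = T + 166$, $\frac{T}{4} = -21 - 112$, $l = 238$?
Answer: $-604$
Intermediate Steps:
$T = -532$ ($T = 4 \left(-21 - 112\right) = 4 \left(-133\right) = -532$)
$H = -366$ ($H = -532 + 166 = -366$)
$H - l = -366 - 238 = -604$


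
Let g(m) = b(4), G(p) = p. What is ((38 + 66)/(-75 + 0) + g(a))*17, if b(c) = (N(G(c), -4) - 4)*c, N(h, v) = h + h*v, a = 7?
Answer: -83368/75 ≈ -1111.6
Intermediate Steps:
b(c) = c*(-4 - 3*c) (b(c) = (c*(1 - 4) - 4)*c = (c*(-3) - 4)*c = (-3*c - 4)*c = (-4 - 3*c)*c = c*(-4 - 3*c))
g(m) = -64 (g(m) = 4*(-4 - 3*4) = 4*(-4 - 12) = 4*(-16) = -64)
((38 + 66)/(-75 + 0) + g(a))*17 = ((38 + 66)/(-75 + 0) - 64)*17 = (104/(-75) - 64)*17 = (104*(-1/75) - 64)*17 = (-104/75 - 64)*17 = -4904/75*17 = -83368/75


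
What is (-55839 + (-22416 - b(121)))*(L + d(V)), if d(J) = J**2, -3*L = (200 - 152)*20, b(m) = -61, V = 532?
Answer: -22105756576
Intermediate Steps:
L = -320 (L = -(200 - 152)*20/3 = -16*20 = -1/3*960 = -320)
(-55839 + (-22416 - b(121)))*(L + d(V)) = (-55839 + (-22416 - 1*(-61)))*(-320 + 532**2) = (-55839 + (-22416 + 61))*(-320 + 283024) = (-55839 - 22355)*282704 = -78194*282704 = -22105756576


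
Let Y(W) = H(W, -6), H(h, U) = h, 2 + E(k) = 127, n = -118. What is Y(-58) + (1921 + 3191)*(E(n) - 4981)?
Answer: -24823930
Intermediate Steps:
E(k) = 125 (E(k) = -2 + 127 = 125)
Y(W) = W
Y(-58) + (1921 + 3191)*(E(n) - 4981) = -58 + (1921 + 3191)*(125 - 4981) = -58 + 5112*(-4856) = -58 - 24823872 = -24823930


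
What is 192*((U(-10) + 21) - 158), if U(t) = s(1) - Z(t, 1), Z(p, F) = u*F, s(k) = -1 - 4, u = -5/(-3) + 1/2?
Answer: -27680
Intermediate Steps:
u = 13/6 (u = -5*(-⅓) + 1*(½) = 5/3 + ½ = 13/6 ≈ 2.1667)
s(k) = -5
Z(p, F) = 13*F/6
U(t) = -43/6 (U(t) = -5 - 13/6 = -43/6)
192*((U(-10) + 21) - 158) = 192*((-43/6 + 21) - 158) = 192*(83/6 - 158) = 192*(-865/6) = -27680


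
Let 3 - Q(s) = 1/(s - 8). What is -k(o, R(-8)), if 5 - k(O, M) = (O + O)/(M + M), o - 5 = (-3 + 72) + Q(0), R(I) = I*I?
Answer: -1943/512 ≈ -3.7949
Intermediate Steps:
Q(s) = 3 - 1/(-8 + s) (Q(s) = 3 - 1/(s - 8) = 3 - 1/(-8 + s))
R(I) = I**2
o = 617/8 (o = 5 + ((-3 + 72) + (-25 + 3*0)/(-8 + 0)) = 5 + (69 + (-25 + 0)/(-8)) = 5 + (69 - 1/8*(-25)) = 5 + (69 + 25/8) = 5 + 577/8 = 617/8 ≈ 77.125)
k(O, M) = 5 - O/M (k(O, M) = 5 - (O + O)/(M + M) = 5 - 2*O/(2*M) = 5 - 2*O*1/(2*M) = 5 - O/M)
-k(o, R(-8)) = -(5 - 1*617/8/(-8)**2) = -(5 - 1*617/8/64) = -(5 - 1*617/8*1/64) = -(5 - 617/512) = -1*1943/512 = -1943/512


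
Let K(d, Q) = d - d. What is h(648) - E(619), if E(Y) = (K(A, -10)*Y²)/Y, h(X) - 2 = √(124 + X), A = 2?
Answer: 2 + 2*√193 ≈ 29.785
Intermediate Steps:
K(d, Q) = 0
h(X) = 2 + √(124 + X)
E(Y) = 0 (E(Y) = (0*Y²)/Y = 0/Y = 0)
h(648) - E(619) = (2 + √(124 + 648)) - 1*0 = (2 + √772) + 0 = (2 + 2*√193) + 0 = 2 + 2*√193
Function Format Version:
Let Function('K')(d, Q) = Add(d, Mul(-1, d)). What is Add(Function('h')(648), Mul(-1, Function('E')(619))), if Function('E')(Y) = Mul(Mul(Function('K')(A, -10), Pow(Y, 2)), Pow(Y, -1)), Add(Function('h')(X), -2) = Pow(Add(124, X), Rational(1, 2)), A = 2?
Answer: Add(2, Mul(2, Pow(193, Rational(1, 2)))) ≈ 29.785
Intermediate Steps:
Function('K')(d, Q) = 0
Function('h')(X) = Add(2, Pow(Add(124, X), Rational(1, 2)))
Function('E')(Y) = 0 (Function('E')(Y) = Mul(Mul(0, Pow(Y, 2)), Pow(Y, -1)) = Mul(0, Pow(Y, -1)) = 0)
Add(Function('h')(648), Mul(-1, Function('E')(619))) = Add(Add(2, Pow(Add(124, 648), Rational(1, 2))), Mul(-1, 0)) = Add(Add(2, Pow(772, Rational(1, 2))), 0) = Add(Add(2, Mul(2, Pow(193, Rational(1, 2)))), 0) = Add(2, Mul(2, Pow(193, Rational(1, 2))))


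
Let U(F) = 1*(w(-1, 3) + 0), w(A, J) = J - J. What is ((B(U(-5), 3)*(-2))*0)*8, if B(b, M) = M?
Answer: 0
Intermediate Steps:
w(A, J) = 0
U(F) = 0 (U(F) = 1*(0 + 0) = 1*0 = 0)
((B(U(-5), 3)*(-2))*0)*8 = ((3*(-2))*0)*8 = -6*0*8 = 0*8 = 0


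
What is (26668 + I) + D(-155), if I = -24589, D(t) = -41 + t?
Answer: 1883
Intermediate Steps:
(26668 + I) + D(-155) = (26668 - 24589) + (-41 - 155) = 2079 - 196 = 1883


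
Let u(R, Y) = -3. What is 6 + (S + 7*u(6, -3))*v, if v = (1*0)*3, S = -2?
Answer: 6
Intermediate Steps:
v = 0 (v = 0*3 = 0)
6 + (S + 7*u(6, -3))*v = 6 + (-2 + 7*(-3))*0 = 6 + (-2 - 21)*0 = 6 - 23*0 = 6 + 0 = 6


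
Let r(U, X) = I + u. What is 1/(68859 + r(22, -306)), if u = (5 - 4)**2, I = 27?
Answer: 1/68887 ≈ 1.4517e-5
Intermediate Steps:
u = 1 (u = 1**2 = 1)
r(U, X) = 28 (r(U, X) = 27 + 1 = 28)
1/(68859 + r(22, -306)) = 1/(68859 + 28) = 1/68887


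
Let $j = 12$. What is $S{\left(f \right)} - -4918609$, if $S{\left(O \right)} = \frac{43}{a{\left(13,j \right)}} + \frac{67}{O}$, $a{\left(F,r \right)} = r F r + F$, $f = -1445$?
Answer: $\frac{2679486019053}{544765} \approx 4.9186 \cdot 10^{6}$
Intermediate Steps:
$a{\left(F,r \right)} = F + F r^{2}$ ($a{\left(F,r \right)} = F r r + F = F r^{2} + F = F + F r^{2}$)
$S{\left(O \right)} = \frac{43}{1885} + \frac{67}{O}$ ($S{\left(O \right)} = \frac{43}{13 \left(1 + 12^{2}\right)} + \frac{67}{O} = \frac{43}{13 \left(1 + 144\right)} + \frac{67}{O} = \frac{43}{13 \cdot 145} + \frac{67}{O} = \frac{43}{1885} + \frac{67}{O}$)
$S{\left(f \right)} - -4918609 = \left(\frac{43}{1885} + \frac{67}{-1445}\right) - -4918609 = \left(\frac{43}{1885} + 67 \left(- \frac{1}{1445}\right)\right) + 4918609 = \left(\frac{43}{1885} - \frac{67}{1445}\right) + 4918609 = - \frac{12832}{544765} + 4918609 = \frac{2679486019053}{544765}$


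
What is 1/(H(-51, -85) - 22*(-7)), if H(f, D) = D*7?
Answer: -1/441 ≈ -0.0022676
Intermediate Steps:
H(f, D) = 7*D
1/(H(-51, -85) - 22*(-7)) = 1/(7*(-85) - 22*(-7)) = 1/(-595 - 1*(-154)) = 1/(-595 + 154) = 1/(-441) = -1/441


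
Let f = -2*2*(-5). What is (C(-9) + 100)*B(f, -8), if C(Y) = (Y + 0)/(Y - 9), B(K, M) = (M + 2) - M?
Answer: 201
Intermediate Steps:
f = 20 (f = -4*(-5) = 20)
B(K, M) = 2 (B(K, M) = (2 + M) - M = 2)
C(Y) = Y/(-9 + Y)
(C(-9) + 100)*B(f, -8) = (-9/(-9 - 9) + 100)*2 = (-9/(-18) + 100)*2 = (-9*(-1/18) + 100)*2 = (1/2 + 100)*2 = (201/2)*2 = 201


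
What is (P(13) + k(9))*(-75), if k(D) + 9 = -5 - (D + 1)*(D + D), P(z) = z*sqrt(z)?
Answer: 14550 - 975*sqrt(13) ≈ 11035.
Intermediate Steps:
P(z) = z**(3/2)
k(D) = -14 - 2*D*(1 + D) (k(D) = -9 + (-5 - (D + 1)*(D + D)) = -9 + (-5 - (1 + D)*2*D) = -9 + (-5 - 2*D*(1 + D)) = -14 - 2*D*(1 + D))
(P(13) + k(9))*(-75) = (13**(3/2) + (-14 - 2*9 - 2*9**2))*(-75) = (13*sqrt(13) + (-14 - 18 - 2*81))*(-75) = (13*sqrt(13) + (-14 - 18 - 162))*(-75) = (13*sqrt(13) - 194)*(-75) = (-194 + 13*sqrt(13))*(-75) = 14550 - 975*sqrt(13)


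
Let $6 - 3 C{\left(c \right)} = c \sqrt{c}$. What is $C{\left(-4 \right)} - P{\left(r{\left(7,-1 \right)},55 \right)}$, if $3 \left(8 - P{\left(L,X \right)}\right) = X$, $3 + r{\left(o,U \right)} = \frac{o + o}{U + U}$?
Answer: $\frac{37}{3} + \frac{8 i}{3} \approx 12.333 + 2.6667 i$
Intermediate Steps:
$r{\left(o,U \right)} = -3 + \frac{o}{U}$ ($r{\left(o,U \right)} = -3 + \frac{o + o}{U + U} = -3 + \frac{2 o}{2 U} = -3 + 2 o \frac{1}{2 U} = -3 + \frac{o}{U}$)
$P{\left(L,X \right)} = 8 - \frac{X}{3}$
$C{\left(c \right)} = 2 - \frac{c^{\frac{3}{2}}}{3}$ ($C{\left(c \right)} = 2 - \frac{c \sqrt{c}}{3} = 2 - \frac{c^{\frac{3}{2}}}{3}$)
$C{\left(-4 \right)} - P{\left(r{\left(7,-1 \right)},55 \right)} = \left(2 - \frac{\left(-4\right)^{\frac{3}{2}}}{3}\right) - \left(8 - \frac{55}{3}\right) = \left(2 - \frac{\left(-8\right) i}{3}\right) - \left(8 - \frac{55}{3}\right) = \left(2 + \frac{8 i}{3}\right) - - \frac{31}{3} = \left(2 + \frac{8 i}{3}\right) + \frac{31}{3} = \frac{37}{3} + \frac{8 i}{3}$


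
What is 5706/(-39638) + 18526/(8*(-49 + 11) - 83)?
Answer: -368270905/7669953 ≈ -48.015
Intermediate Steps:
5706/(-39638) + 18526/(8*(-49 + 11) - 83) = 5706*(-1/39638) + 18526/(8*(-38) - 83) = -2853/19819 + 18526/(-304 - 83) = -2853/19819 + 18526/(-387) = -2853/19819 + 18526*(-1/387) = -2853/19819 - 18526/387 = -368270905/7669953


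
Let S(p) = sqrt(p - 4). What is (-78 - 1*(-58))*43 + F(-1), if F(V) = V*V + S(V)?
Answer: -859 + I*sqrt(5) ≈ -859.0 + 2.2361*I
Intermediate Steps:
S(p) = sqrt(-4 + p)
F(V) = V**2 + sqrt(-4 + V) (F(V) = V*V + sqrt(-4 + V) = V**2 + sqrt(-4 + V))
(-78 - 1*(-58))*43 + F(-1) = (-78 - 1*(-58))*43 + ((-1)**2 + sqrt(-4 - 1)) = (-78 + 58)*43 + (1 + sqrt(-5)) = -20*43 + (1 + I*sqrt(5)) = -860 + (1 + I*sqrt(5)) = -859 + I*sqrt(5)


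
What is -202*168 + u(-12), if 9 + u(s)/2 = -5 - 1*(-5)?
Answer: -33954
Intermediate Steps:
u(s) = -18 (u(s) = -18 + 2*(-5 - 1*(-5)) = -18 + 2*(-5 + 5) = -18 + 2*0 = -18 + 0 = -18)
-202*168 + u(-12) = -202*168 - 18 = -33936 - 18 = -33954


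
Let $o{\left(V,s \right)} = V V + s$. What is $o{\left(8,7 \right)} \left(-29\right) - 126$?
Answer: $-2185$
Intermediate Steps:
$o{\left(V,s \right)} = s + V^{2}$ ($o{\left(V,s \right)} = V^{2} + s = s + V^{2}$)
$o{\left(8,7 \right)} \left(-29\right) - 126 = \left(7 + 8^{2}\right) \left(-29\right) - 126 = \left(7 + 64\right) \left(-29\right) - 126 = 71 \left(-29\right) - 126 = -2059 - 126 = -2185$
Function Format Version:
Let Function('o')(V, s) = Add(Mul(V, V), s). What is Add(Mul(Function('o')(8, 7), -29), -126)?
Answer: -2185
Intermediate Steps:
Function('o')(V, s) = Add(s, Pow(V, 2)) (Function('o')(V, s) = Add(Pow(V, 2), s) = Add(s, Pow(V, 2)))
Add(Mul(Function('o')(8, 7), -29), -126) = Add(Mul(Add(7, Pow(8, 2)), -29), -126) = Add(Mul(Add(7, 64), -29), -126) = Add(Mul(71, -29), -126) = Add(-2059, -126) = -2185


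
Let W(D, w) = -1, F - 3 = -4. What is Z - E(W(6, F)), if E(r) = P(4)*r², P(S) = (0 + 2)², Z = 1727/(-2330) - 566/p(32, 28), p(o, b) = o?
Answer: -418071/18640 ≈ -22.429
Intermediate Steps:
F = -1 (F = 3 - 4 = -1)
Z = -343511/18640 (Z = 1727/(-2330) - 566/32 = 1727*(-1/2330) - 566*1/32 = -1727/2330 - 283/16 = -343511/18640 ≈ -18.429)
P(S) = 4 (P(S) = 2² = 4)
E(r) = 4*r²
Z - E(W(6, F)) = -343511/18640 - 4*(-1)² = -343511/18640 - 4 = -418071/18640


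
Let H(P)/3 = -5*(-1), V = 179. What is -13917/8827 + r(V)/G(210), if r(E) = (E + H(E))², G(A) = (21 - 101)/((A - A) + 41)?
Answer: -3405461303/176540 ≈ -19290.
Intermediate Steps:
H(P) = 15 (H(P) = 3*(-5*(-1)) = 3*5 = 15)
G(A) = -80/41 (G(A) = -80/(0 + 41) = -80/41)
r(E) = (15 + E)² (r(E) = (E + 15)² = (15 + E)²)
-13917/8827 + r(V)/G(210) = -13917/8827 + (15 + 179)²/(-80/41) = -13917*1/8827 + 194²*(-41/80) = -13917/8827 + 37636*(-41/80) = -13917/8827 - 385769/20 = -3405461303/176540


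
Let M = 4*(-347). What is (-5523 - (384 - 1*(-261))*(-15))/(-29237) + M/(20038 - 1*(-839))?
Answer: -735620/3528213 ≈ -0.20850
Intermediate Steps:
M = -1388
(-5523 - (384 - 1*(-261))*(-15))/(-29237) + M/(20038 - 1*(-839)) = (-5523 - (384 - 1*(-261))*(-15))/(-29237) - 1388/(20038 - 1*(-839)) = (-5523 - (384 + 261)*(-15))*(-1/29237) - 1388/(20038 + 839) = (-5523 - 645*(-15))*(-1/29237) - 1388/20877 = (-5523 - 1*(-9675))*(-1/29237) - 1388*1/20877 = (-5523 + 9675)*(-1/29237) - 1388/20877 = 4152*(-1/29237) - 1388/20877 = -24/169 - 1388/20877 = -735620/3528213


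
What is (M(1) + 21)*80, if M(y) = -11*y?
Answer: 800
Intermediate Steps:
(M(1) + 21)*80 = (-11*1 + 21)*80 = (-11 + 21)*80 = 10*80 = 800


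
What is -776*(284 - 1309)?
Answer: 795400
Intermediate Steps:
-776*(284 - 1309) = -776*(-1025) = -1*(-795400) = 795400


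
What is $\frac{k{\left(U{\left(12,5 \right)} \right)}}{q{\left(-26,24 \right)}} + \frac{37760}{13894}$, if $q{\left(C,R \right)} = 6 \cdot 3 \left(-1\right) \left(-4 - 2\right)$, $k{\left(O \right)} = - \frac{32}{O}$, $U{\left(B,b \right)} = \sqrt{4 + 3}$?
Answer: $\frac{18880}{6947} - \frac{8 \sqrt{7}}{189} \approx 2.6057$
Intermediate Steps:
$U{\left(B,b \right)} = \sqrt{7}$
$q{\left(C,R \right)} = 108$ ($q{\left(C,R \right)} = 6 \left(-3\right) \left(-6\right) = \left(-18\right) \left(-6\right) = 108$)
$\frac{k{\left(U{\left(12,5 \right)} \right)}}{q{\left(-26,24 \right)}} + \frac{37760}{13894} = \frac{\left(-32\right) \frac{1}{\sqrt{7}}}{108} + \frac{37760}{13894} = - 32 \frac{\sqrt{7}}{7} \cdot \frac{1}{108} + 37760 \cdot \frac{1}{13894} = - \frac{32 \sqrt{7}}{7} \cdot \frac{1}{108} + \frac{18880}{6947} = - \frac{8 \sqrt{7}}{189} + \frac{18880}{6947} = \frac{18880}{6947} - \frac{8 \sqrt{7}}{189}$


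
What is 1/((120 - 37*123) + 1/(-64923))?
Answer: -64923/287673814 ≈ -0.00022568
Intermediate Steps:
1/((120 - 37*123) + 1/(-64923)) = 1/((120 - 4551) - 1/64923) = 1/(-4431 - 1/64923) = 1/(-287673814/64923) = -64923/287673814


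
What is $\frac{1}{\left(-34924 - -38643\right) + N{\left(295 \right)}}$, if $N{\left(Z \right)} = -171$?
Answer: $\frac{1}{3548} \approx 0.00028185$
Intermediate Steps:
$\frac{1}{\left(-34924 - -38643\right) + N{\left(295 \right)}} = \frac{1}{\left(-34924 - -38643\right) - 171} = \frac{1}{\left(-34924 + 38643\right) - 171} = \frac{1}{3719 - 171} = \frac{1}{3548}$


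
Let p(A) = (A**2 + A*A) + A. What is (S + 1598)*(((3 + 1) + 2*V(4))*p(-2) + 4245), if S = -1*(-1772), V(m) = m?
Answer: 14548290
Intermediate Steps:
S = 1772
p(A) = A + 2*A**2 (p(A) = (A**2 + A**2) + A = 2*A**2 + A = A + 2*A**2)
(S + 1598)*(((3 + 1) + 2*V(4))*p(-2) + 4245) = (1772 + 1598)*(((3 + 1) + 2*4)*(-2*(1 + 2*(-2))) + 4245) = 3370*((4 + 8)*(-2*(1 - 4)) + 4245) = 3370*(12*(-2*(-3)) + 4245) = 3370*(12*6 + 4245) = 3370*(72 + 4245) = 3370*4317 = 14548290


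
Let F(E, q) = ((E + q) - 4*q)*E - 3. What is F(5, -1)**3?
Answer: 50653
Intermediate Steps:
F(E, q) = -3 + E*(E - 3*q) (F(E, q) = (E - 3*q)*E - 3 = E*(E - 3*q) - 3 = -3 + E*(E - 3*q))
F(5, -1)**3 = (-3 + 5**2 - 3*5*(-1))**3 = (-3 + 25 + 15)**3 = 37**3 = 50653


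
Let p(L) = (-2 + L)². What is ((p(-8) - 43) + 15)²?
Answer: 5184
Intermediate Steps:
((p(-8) - 43) + 15)² = (((-2 - 8)² - 43) + 15)² = (((-10)² - 43) + 15)² = ((100 - 43) + 15)² = (57 + 15)² = 72² = 5184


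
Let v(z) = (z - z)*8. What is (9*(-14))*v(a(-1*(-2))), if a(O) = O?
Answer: 0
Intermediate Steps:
v(z) = 0 (v(z) = 0*8 = 0)
(9*(-14))*v(a(-1*(-2))) = (9*(-14))*0 = -126*0 = 0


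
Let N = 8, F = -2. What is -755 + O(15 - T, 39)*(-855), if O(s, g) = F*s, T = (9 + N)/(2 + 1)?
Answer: 15205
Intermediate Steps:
T = 17/3 (T = (9 + 8)/(2 + 1) = 17/3 ≈ 5.6667)
O(s, g) = -2*s
-755 + O(15 - T, 39)*(-855) = -755 - 2*(15 - 1*17/3)*(-855) = -755 - 2*(15 - 17/3)*(-855) = -755 - 2*28/3*(-855) = -755 - 56/3*(-855) = -755 + 15960 = 15205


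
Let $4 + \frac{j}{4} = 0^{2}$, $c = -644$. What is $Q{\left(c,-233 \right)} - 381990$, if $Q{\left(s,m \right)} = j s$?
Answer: $-371686$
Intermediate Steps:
$j = -16$ ($j = -16 + 4 \cdot 0^{2} = -16 + 4 \cdot 0 = -16 + 0 = -16$)
$Q{\left(s,m \right)} = - 16 s$
$Q{\left(c,-233 \right)} - 381990 = \left(-16\right) \left(-644\right) - 381990 = 10304 - 381990 = -371686$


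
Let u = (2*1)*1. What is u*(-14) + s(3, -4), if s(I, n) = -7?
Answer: -35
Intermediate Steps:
u = 2 (u = 2*1 = 2)
u*(-14) + s(3, -4) = 2*(-14) - 7 = -28 - 7 = -35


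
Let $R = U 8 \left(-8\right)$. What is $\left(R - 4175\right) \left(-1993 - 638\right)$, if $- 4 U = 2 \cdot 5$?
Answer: $10563465$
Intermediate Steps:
$U = - \frac{5}{2}$ ($U = - \frac{2 \cdot 5}{4} = \left(- \frac{1}{4}\right) 10 = - \frac{5}{2} \approx -2.5$)
$R = 160$ ($R = \left(- \frac{5}{2}\right) 8 \left(-8\right) = \left(-20\right) \left(-8\right) = 160$)
$\left(R - 4175\right) \left(-1993 - 638\right) = \left(160 - 4175\right) \left(-1993 - 638\right) = \left(-4015\right) \left(-2631\right) = 10563465$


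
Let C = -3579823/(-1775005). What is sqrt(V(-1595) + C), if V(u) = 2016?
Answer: sqrt(6358049987774515)/1775005 ≈ 44.922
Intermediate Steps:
C = 3579823/1775005 (C = -3579823*(-1/1775005) = 3579823/1775005 ≈ 2.0168)
sqrt(V(-1595) + C) = sqrt(2016 + 3579823/1775005) = sqrt(3581989903/1775005) = sqrt(6358049987774515)/1775005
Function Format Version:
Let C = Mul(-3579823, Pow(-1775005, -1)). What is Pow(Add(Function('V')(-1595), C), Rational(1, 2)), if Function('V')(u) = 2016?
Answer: Mul(Rational(1, 1775005), Pow(6358049987774515, Rational(1, 2))) ≈ 44.922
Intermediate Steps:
C = Rational(3579823, 1775005) (C = Mul(-3579823, Rational(-1, 1775005)) = Rational(3579823, 1775005) ≈ 2.0168)
Pow(Add(Function('V')(-1595), C), Rational(1, 2)) = Pow(Add(2016, Rational(3579823, 1775005)), Rational(1, 2)) = Pow(Rational(3581989903, 1775005), Rational(1, 2)) = Mul(Rational(1, 1775005), Pow(6358049987774515, Rational(1, 2)))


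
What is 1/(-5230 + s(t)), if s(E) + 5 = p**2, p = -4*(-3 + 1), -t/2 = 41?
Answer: -1/5171 ≈ -0.00019339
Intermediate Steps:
t = -82 (t = -2*41 = -82)
p = 8 (p = -4*(-2) = 8)
s(E) = 59 (s(E) = -5 + 8**2 = -5 + 64 = 59)
1/(-5230 + s(t)) = 1/(-5230 + 59) = 1/(-5171) = -1/5171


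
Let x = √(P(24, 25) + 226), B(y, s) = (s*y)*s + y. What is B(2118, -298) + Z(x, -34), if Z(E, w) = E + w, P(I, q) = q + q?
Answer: 188088956 + 2*√69 ≈ 1.8809e+8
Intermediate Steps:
B(y, s) = y + y*s² (B(y, s) = y*s² + y = y + y*s²)
P(I, q) = 2*q
x = 2*√69 (x = √(2*25 + 226) = √(50 + 226) = √276 = 2*√69 ≈ 16.613)
B(2118, -298) + Z(x, -34) = 2118*(1 + (-298)²) + (2*√69 - 34) = 2118*(1 + 88804) + (-34 + 2*√69) = 2118*88805 + (-34 + 2*√69) = 188088990 + (-34 + 2*√69) = 188088956 + 2*√69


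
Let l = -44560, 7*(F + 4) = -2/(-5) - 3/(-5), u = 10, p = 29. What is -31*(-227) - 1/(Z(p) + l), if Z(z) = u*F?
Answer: 2196881037/312190 ≈ 7037.0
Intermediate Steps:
F = -27/7 (F = -4 + (-2/(-5) - 3/(-5))/7 = -4 + (-2*(-⅕) - 3*(-⅕))/7 = -4 + (⅖ + ⅗)/7 = -4 + (⅐)*1 = -4 + ⅐ = -27/7 ≈ -3.8571)
Z(z) = -270/7 (Z(z) = 10*(-27/7) = -270/7)
-31*(-227) - 1/(Z(p) + l) = -31*(-227) - 1/(-270/7 - 44560) = 7037 - 1/(-312190/7) = 7037 - 1*(-7/312190) = 7037 + 7/312190 = 2196881037/312190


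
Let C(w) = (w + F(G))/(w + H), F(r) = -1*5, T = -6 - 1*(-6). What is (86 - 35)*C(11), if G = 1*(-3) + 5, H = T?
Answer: 306/11 ≈ 27.818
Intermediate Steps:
T = 0 (T = -6 + 6 = 0)
H = 0
G = 2 (G = -3 + 5 = 2)
F(r) = -5
C(w) = (-5 + w)/w (C(w) = (w - 5)/(w + 0) = (-5 + w)/w)
(86 - 35)*C(11) = (86 - 35)*((-5 + 11)/11) = 51*((1/11)*6) = 51*(6/11) = 306/11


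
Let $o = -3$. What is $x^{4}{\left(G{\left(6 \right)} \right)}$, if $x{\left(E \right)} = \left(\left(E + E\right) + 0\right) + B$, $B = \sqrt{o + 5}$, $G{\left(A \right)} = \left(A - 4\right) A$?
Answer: $\left(24 + \sqrt{2}\right)^{4} \approx 4.1716 \cdot 10^{5}$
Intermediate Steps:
$G{\left(A \right)} = A \left(-4 + A\right)$ ($G{\left(A \right)} = \left(-4 + A\right) A = A \left(-4 + A\right)$)
$B = \sqrt{2}$ ($B = \sqrt{-3 + 5} = \sqrt{2} \approx 1.4142$)
$x{\left(E \right)} = \sqrt{2} + 2 E$ ($x{\left(E \right)} = \left(\left(E + E\right) + 0\right) + \sqrt{2} = \left(2 E + 0\right) + \sqrt{2} = 2 E + \sqrt{2} = \sqrt{2} + 2 E$)
$x^{4}{\left(G{\left(6 \right)} \right)} = \left(\sqrt{2} + 2 \cdot 6 \left(-4 + 6\right)\right)^{4} = \left(\sqrt{2} + 2 \cdot 6 \cdot 2\right)^{4} = \left(\sqrt{2} + 2 \cdot 12\right)^{4} = \left(\sqrt{2} + 24\right)^{4} = \left(24 + \sqrt{2}\right)^{4}$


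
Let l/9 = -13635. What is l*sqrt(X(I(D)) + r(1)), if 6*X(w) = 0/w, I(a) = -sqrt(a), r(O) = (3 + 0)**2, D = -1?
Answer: -368145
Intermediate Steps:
l = -122715 (l = 9*(-13635) = -122715)
r(O) = 9 (r(O) = 3**2 = 9)
X(w) = 0 (X(w) = (0/w)/6 = (1/6)*0 = 0)
l*sqrt(X(I(D)) + r(1)) = -122715*sqrt(0 + 9) = -122715*sqrt(9) = -122715*3 = -368145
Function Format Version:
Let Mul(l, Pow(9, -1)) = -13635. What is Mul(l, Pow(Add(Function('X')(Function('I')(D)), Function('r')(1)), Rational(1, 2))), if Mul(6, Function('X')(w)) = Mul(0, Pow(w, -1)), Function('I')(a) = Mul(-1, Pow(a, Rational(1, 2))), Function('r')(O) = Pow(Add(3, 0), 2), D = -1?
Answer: -368145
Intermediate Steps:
l = -122715 (l = Mul(9, -13635) = -122715)
Function('r')(O) = 9 (Function('r')(O) = Pow(3, 2) = 9)
Function('X')(w) = 0 (Function('X')(w) = Mul(Rational(1, 6), Mul(0, Pow(w, -1))) = Mul(Rational(1, 6), 0) = 0)
Mul(l, Pow(Add(Function('X')(Function('I')(D)), Function('r')(1)), Rational(1, 2))) = Mul(-122715, Pow(Add(0, 9), Rational(1, 2))) = Mul(-122715, Pow(9, Rational(1, 2))) = Mul(-122715, 3) = -368145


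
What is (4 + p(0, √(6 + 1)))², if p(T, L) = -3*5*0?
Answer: 16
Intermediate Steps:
p(T, L) = 0 (p(T, L) = -15*0 = 0)
(4 + p(0, √(6 + 1)))² = (4 + 0)² = 4² = 16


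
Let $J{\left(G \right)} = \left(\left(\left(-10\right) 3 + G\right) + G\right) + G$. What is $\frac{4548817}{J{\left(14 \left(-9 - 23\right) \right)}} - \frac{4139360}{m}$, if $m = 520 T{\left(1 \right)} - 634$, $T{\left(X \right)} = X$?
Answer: $\frac{861485917}{26106} \approx 33000.0$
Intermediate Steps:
$J{\left(G \right)} = -30 + 3 G$ ($J{\left(G \right)} = \left(\left(-30 + G\right) + G\right) + G = \left(-30 + 2 G\right) + G = -30 + 3 G$)
$m = -114$ ($m = 520 \cdot 1 - 634 = 520 - 634 = -114$)
$\frac{4548817}{J{\left(14 \left(-9 - 23\right) \right)}} - \frac{4139360}{m} = \frac{4548817}{-30 + 3 \cdot 14 \left(-9 - 23\right)} - \frac{4139360}{-114} = \frac{4548817}{-30 + 3 \cdot 14 \left(-32\right)} - - \frac{2069680}{57} = \frac{4548817}{-30 + 3 \left(-448\right)} + \frac{2069680}{57} = \frac{4548817}{-30 - 1344} + \frac{2069680}{57} = \frac{4548817}{-1374} + \frac{2069680}{57} = 4548817 \left(- \frac{1}{1374}\right) + \frac{2069680}{57} = - \frac{4548817}{1374} + \frac{2069680}{57} = \frac{861485917}{26106}$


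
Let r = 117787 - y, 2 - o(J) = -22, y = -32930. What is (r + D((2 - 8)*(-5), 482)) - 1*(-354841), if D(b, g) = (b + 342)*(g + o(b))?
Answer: 693790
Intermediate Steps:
o(J) = 24 (o(J) = 2 - 1*(-22) = 2 + 22 = 24)
D(b, g) = (24 + g)*(342 + b) (D(b, g) = (b + 342)*(g + 24) = (342 + b)*(24 + g) = (24 + g)*(342 + b))
r = 150717 (r = 117787 - 1*(-32930) = 117787 + 32930 = 150717)
(r + D((2 - 8)*(-5), 482)) - 1*(-354841) = (150717 + (8208 + 24*((2 - 8)*(-5)) + 342*482 + ((2 - 8)*(-5))*482)) - 1*(-354841) = (150717 + (8208 + 24*(-6*(-5)) + 164844 - 6*(-5)*482)) + 354841 = (150717 + (8208 + 24*30 + 164844 + 30*482)) + 354841 = (150717 + (8208 + 720 + 164844 + 14460)) + 354841 = (150717 + 188232) + 354841 = 338949 + 354841 = 693790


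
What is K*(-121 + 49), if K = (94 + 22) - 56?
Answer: -4320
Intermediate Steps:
K = 60 (K = 116 - 56 = 60)
K*(-121 + 49) = 60*(-121 + 49) = 60*(-72) = -4320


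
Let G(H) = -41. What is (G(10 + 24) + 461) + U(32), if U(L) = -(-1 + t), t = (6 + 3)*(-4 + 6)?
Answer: 403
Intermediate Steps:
t = 18 (t = 9*2 = 18)
U(L) = -17 (U(L) = -(-1 + 18) = -1*17 = -17)
(G(10 + 24) + 461) + U(32) = (-41 + 461) - 17 = 420 - 17 = 403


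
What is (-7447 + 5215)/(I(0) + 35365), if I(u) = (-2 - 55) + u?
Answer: -558/8827 ≈ -0.063215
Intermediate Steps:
I(u) = -57 + u
(-7447 + 5215)/(I(0) + 35365) = (-7447 + 5215)/((-57 + 0) + 35365) = -2232/(-57 + 35365) = -2232/35308 = -2232*1/35308 = -558/8827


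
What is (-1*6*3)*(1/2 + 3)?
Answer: -63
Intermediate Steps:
(-1*6*3)*(1/2 + 3) = (-6*3)*(½ + 3) = -18*7/2 = -63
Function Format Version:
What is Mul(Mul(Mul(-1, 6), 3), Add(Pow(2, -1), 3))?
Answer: -63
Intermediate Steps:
Mul(Mul(Mul(-1, 6), 3), Add(Pow(2, -1), 3)) = Mul(Mul(-6, 3), Add(Rational(1, 2), 3)) = Mul(-18, Rational(7, 2)) = -63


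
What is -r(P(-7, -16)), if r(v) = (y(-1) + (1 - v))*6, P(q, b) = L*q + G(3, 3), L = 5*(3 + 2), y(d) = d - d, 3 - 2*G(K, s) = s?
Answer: -1056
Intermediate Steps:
G(K, s) = 3/2 - s/2
y(d) = 0
L = 25 (L = 5*5 = 25)
P(q, b) = 25*q (P(q, b) = 25*q + (3/2 - ½*3) = 25*q + (3/2 - 3/2) = 25*q + 0 = 25*q)
r(v) = 6 - 6*v (r(v) = (0 + (1 - v))*6 = (1 - v)*6 = 6 - 6*v)
-r(P(-7, -16)) = -(6 - 150*(-7)) = -(6 - 6*(-175)) = -(6 + 1050) = -1*1056 = -1056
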